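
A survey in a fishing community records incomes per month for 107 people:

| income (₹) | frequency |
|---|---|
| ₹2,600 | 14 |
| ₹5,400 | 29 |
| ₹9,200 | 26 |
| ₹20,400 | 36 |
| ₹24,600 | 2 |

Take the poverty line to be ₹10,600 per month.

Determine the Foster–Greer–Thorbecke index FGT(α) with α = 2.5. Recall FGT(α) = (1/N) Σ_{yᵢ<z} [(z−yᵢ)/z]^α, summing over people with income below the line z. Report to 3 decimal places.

0.112

Incomes under z: 14×₹2,600, 29×₹5,400, 26×₹9,200 (q = 69 of N = 107).
Relative gaps: (10600−2600)/10600 = 0.7547 (×14); (10600−5400)/10600 = 0.4906 (×29); (10600−9200)/10600 = 0.1321 (×26).
Raised to α = 2.5: 0.49483 (×14); 0.16856 (×29); 0.00634 (×26).
Sum = 11.980634; FGT(2.5) = 11.980634 / 107 = 0.112.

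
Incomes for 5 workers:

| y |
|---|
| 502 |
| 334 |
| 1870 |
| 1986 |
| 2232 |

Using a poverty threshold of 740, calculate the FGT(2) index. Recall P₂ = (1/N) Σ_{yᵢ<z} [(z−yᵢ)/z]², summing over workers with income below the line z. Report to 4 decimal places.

0.0809

Poor units: 334, 502 (q = 2 of N = 5).
Gap ratios (z−y)/z: (740−334)/740 = 0.5486; (740−502)/740 = 0.3216.
Squared: 0.3010; 0.1034.
Sum = 0.404456; P₂ = 0.404456 / 5 = 0.0809.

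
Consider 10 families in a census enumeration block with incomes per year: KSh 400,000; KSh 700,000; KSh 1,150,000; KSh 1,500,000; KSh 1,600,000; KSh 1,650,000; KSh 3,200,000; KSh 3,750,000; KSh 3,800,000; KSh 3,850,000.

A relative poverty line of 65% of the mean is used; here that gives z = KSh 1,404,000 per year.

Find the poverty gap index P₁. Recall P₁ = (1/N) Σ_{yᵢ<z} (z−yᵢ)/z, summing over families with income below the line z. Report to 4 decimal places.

Below the line: KSh 400,000, KSh 700,000, KSh 1,150,000 (q = 3 of N = 10).
Gap ratios (z−y)/z: (1404000−400000)/1404000 = 0.7151; (1404000−700000)/1404000 = 0.5014; (1404000−1150000)/1404000 = 0.1809.
Sum of shortfalls = 1.397436; P₁ averages over all N: 1.397436 / 10 = 0.1397.

0.1397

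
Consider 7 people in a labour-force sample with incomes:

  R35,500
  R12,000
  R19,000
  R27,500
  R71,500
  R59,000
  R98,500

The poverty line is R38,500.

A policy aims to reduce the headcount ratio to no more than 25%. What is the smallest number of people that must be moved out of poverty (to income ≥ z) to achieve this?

3

Currently q = 4 of N = 7 are below the line (H = 0.571).
A headcount ratio of at most 25% allows at most ⌊0.25 × 7⌋ = 1 poor people.
So at least 4 − 1 = 3 must be lifted.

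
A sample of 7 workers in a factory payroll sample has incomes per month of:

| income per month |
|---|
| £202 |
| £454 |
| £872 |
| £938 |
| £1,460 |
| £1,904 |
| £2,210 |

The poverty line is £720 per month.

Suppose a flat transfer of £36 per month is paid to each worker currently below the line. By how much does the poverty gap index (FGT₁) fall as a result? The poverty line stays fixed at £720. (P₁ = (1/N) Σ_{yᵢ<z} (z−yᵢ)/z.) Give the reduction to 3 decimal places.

Before: below the line — £202, £454; poverty gap index (FGT₁) = 0.15556.
After the £36 transfer: below the line — £238, £490; poverty gap index (FGT₁) = 0.14127.
Reduction = 0.15556 − 0.14127 = 0.014.

0.014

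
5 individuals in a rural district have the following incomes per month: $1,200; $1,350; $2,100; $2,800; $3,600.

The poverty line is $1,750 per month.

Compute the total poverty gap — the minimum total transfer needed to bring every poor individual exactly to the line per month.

$950

Below the line: $1,200, $1,350 (q = 2 of N = 5).
Individual gaps: 1750−1200 = 550; 1750−1350 = 400.
Aggregate gap = $950.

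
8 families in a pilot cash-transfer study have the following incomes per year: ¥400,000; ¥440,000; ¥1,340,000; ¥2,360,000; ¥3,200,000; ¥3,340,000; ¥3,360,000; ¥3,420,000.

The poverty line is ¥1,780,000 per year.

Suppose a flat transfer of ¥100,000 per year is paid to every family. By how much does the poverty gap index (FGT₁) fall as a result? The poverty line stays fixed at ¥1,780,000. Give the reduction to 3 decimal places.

Before: below the line — ¥400,000, ¥440,000, ¥1,340,000; poverty gap index (FGT₁) = 0.22191.
After the ¥100,000 transfer: below the line — ¥500,000, ¥540,000, ¥1,440,000; poverty gap index (FGT₁) = 0.20084.
Reduction = 0.22191 − 0.20084 = 0.021.

0.021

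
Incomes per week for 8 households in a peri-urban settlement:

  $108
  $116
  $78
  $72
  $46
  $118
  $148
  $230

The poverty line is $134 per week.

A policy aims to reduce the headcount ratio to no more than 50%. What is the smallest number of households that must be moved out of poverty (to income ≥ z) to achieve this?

2

Currently q = 6 of N = 8 are below the line (H = 0.750).
A headcount ratio of at most 50% allows at most ⌊0.50 × 8⌋ = 4 poor households.
So at least 6 − 4 = 2 must be lifted.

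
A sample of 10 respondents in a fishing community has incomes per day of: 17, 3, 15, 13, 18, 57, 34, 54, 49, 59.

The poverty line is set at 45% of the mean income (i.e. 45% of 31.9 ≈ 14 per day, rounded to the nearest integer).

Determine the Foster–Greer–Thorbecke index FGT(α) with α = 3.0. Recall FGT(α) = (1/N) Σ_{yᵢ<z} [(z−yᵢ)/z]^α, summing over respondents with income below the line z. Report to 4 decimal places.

0.0485

Incomes under z: 3, 13 (q = 2 of N = 10).
Gap ratios (z−y)/z: (14−3)/14 = 0.7857; (14−13)/14 = 0.0714.
Raised to α = 3.0: 0.48506; 0.00036.
Sum = 0.485423; FGT(3.0) = 0.485423 / 10 = 0.0485.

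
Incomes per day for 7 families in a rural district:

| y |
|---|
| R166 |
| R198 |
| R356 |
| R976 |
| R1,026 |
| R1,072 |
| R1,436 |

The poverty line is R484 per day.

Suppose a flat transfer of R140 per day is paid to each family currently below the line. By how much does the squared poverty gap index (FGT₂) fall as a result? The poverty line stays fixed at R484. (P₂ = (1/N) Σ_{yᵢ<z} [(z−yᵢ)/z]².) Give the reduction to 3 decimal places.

0.089

Before: below the line — R166, R198, R356; squared poverty gap index (FGT₂) = 0.12154.
After the R140 transfer: below the line — R306, R338; squared poverty gap index (FGT₂) = 0.03232.
Reduction = 0.12154 − 0.03232 = 0.089.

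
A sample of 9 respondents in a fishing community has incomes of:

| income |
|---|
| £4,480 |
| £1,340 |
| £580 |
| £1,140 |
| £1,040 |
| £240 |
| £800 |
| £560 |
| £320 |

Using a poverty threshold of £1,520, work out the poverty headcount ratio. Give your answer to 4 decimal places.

8 of the 9 respondents have income below £1,520.
H = 8/9 = 0.8889.

0.8889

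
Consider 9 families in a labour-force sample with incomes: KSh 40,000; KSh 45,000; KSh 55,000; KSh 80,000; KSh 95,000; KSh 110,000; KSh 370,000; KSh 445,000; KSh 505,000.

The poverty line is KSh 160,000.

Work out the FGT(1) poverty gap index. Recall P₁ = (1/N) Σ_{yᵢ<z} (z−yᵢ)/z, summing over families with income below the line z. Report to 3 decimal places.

Below z: KSh 40,000, KSh 45,000, KSh 55,000, KSh 80,000, KSh 95,000, KSh 110,000 (q = 6 of N = 9).
Shortfall ratios: (160000−40000)/160000 = 0.7500; (160000−45000)/160000 = 0.7188; (160000−55000)/160000 = 0.6562; (160000−80000)/160000 = 0.5000; (160000−95000)/160000 = 0.4062; (160000−110000)/160000 = 0.3125.
Sum of shortfalls = 3.343750; P₁ averages over all N: 3.343750 / 9 = 0.372.

0.372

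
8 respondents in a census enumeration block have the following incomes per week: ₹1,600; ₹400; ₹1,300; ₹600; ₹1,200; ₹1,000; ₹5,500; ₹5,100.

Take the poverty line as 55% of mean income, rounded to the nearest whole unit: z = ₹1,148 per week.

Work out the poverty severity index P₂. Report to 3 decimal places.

Poor units: ₹400, ₹600, ₹1,000 (q = 3 of N = 8).
Relative gaps: (1148−400)/1148 = 0.6516; (1148−600)/1148 = 0.4774; (1148−1000)/1148 = 0.1289.
Squared: 0.4245; 0.2279; 0.0166.
Sum = 0.669026; P₂ = 0.669026 / 8 = 0.084.

0.084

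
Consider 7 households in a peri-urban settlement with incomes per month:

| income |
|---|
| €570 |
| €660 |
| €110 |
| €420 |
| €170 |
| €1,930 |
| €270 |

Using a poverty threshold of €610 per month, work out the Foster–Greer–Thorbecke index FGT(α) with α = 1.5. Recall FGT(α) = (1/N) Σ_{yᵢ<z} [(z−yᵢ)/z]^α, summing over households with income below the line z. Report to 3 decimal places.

Below z: €110, €170, €270, €420, €570 (q = 5 of N = 7).
Shortfall ratios: (610−110)/610 = 0.8197; (610−170)/610 = 0.7213; (610−270)/610 = 0.5574; (610−420)/610 = 0.3115; (610−570)/610 = 0.0656.
Raised to α = 1.5: 0.74210; 0.61261; 0.41612; 0.17383; 0.01679.
Sum = 1.961457; FGT(1.5) = 1.961457 / 7 = 0.280.

0.280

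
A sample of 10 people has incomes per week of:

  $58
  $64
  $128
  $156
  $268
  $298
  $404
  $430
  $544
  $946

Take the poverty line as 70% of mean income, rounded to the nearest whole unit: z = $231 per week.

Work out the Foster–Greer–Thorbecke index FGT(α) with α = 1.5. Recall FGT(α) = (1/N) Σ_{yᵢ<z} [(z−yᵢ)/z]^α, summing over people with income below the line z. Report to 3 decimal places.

Incomes under z: $58, $64, $128, $156 (q = 4 of N = 10).
Shortfall ratios: (231−58)/231 = 0.7489; (231−64)/231 = 0.7229; (231−128)/231 = 0.4459; (231−156)/231 = 0.3247.
Raised to α = 1.5: 0.64811; 0.61469; 0.29774; 0.18500.
Sum = 1.745546; FGT(1.5) = 1.745546 / 10 = 0.175.

0.175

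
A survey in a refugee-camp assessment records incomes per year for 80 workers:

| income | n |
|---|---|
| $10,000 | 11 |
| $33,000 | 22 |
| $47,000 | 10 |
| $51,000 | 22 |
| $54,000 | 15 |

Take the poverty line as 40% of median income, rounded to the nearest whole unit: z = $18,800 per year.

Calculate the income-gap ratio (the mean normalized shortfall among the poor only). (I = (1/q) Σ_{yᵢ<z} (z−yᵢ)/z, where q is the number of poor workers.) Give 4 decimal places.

Incomes under z: 11×$10,000 (q = 11 of N = 80).
Relative gaps: 0.4681 (×11); sum = 5.148936.
The income-gap ratio divides by q (the poor only): 5.148936 / 11 = 0.4681.

0.4681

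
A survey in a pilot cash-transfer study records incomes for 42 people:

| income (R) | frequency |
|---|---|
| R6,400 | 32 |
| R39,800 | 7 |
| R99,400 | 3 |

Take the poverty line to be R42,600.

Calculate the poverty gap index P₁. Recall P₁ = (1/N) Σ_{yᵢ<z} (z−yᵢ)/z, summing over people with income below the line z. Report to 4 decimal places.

Poor units: 32×R6,400, 7×R39,800 (q = 39 of N = 42).
Shortfall ratios: (42600−6400)/42600 = 0.8498 (×32); (42600−39800)/42600 = 0.0657 (×7).
Σ = 27.652582. Dividing by the full population N = 42 gives P₁ = 0.6584.

0.6584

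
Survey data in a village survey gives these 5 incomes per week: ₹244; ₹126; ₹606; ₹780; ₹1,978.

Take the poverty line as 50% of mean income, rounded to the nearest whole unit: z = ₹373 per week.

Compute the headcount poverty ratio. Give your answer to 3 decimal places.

2 of the 5 individuals have income below ₹373.
H = 2/5 = 0.400.

0.400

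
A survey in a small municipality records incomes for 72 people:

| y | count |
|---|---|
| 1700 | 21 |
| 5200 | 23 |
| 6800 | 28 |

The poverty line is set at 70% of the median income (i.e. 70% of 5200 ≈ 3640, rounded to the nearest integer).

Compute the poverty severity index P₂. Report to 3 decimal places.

0.083

Below z: 21×1700 (q = 21 of N = 72).
Shortfall ratios: (3640−1700)/3640 = 0.5330 (×21).
Squared: 0.2841 (×21).
Sum = 5.965131; P₂ = 5.965131 / 72 = 0.083.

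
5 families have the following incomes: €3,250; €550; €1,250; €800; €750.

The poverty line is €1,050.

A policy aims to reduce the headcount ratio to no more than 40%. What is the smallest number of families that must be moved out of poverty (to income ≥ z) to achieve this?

1

Currently q = 3 of N = 5 are below the line (H = 0.600).
A headcount ratio of at most 40% allows at most ⌊0.40 × 5⌋ = 2 poor families.
So at least 3 − 2 = 1 must be lifted.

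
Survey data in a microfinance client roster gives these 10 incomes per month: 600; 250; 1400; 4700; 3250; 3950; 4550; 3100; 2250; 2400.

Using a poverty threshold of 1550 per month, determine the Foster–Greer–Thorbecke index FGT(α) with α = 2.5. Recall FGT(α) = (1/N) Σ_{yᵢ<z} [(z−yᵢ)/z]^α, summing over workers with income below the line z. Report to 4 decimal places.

Poor units: 250, 600, 1400 (q = 3 of N = 10).
Gap ratios (z−y)/z: (1550−250)/1550 = 0.8387; (1550−600)/1550 = 0.6129; (1550−1400)/1550 = 0.0968.
Raised to α = 2.5: 0.64421; 0.29409; 0.00291.
Sum = 0.941216; FGT(2.5) = 0.941216 / 10 = 0.0941.

0.0941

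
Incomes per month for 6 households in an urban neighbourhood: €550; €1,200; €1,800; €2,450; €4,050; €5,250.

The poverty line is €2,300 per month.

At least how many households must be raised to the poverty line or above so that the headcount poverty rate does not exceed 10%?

3

3 of the 6 households are poor, so H = 3/6 = 0.500.
A headcount ratio of at most 10% allows at most ⌊0.10 × 6⌋ = 0 poor households.
So at least 3 − 0 = 3 must be lifted.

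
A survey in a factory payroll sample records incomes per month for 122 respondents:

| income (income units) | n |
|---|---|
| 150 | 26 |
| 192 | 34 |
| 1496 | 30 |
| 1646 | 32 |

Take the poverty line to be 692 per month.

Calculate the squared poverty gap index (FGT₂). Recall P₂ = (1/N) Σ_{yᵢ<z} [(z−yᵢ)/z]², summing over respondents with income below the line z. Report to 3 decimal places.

Below z: 26×150, 34×192 (q = 60 of N = 122).
Gap ratios (z−y)/z: (692−150)/692 = 0.7832 (×26); (692−192)/692 = 0.7225 (×34).
Squared: 0.6135 (×26); 0.5221 (×34).
Sum = 33.700307; P₂ = 33.700307 / 122 = 0.276.

0.276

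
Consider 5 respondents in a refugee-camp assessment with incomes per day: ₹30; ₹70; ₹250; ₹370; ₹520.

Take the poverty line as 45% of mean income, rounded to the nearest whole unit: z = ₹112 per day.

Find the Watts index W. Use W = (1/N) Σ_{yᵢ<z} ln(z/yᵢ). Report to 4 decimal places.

0.3575

Incomes under z: ₹30, ₹70 (q = 2 of N = 5).
Log gaps: ln(112/30) = 1.3173; ln(112/70) = 0.4700.
W = 1.787305 / 5 = 0.3575.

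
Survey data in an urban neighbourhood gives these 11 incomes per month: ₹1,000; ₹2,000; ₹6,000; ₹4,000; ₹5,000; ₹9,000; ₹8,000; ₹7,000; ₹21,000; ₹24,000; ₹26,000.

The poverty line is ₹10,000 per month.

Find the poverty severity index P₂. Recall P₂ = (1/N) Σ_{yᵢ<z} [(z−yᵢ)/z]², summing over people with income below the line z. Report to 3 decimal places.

Incomes under z: ₹1,000, ₹2,000, ₹4,000, ₹5,000, ₹6,000, ₹7,000, ₹8,000, ₹9,000 (q = 8 of N = 11).
Normalized shortfalls: (10000−1000)/10000 = 0.9000; (10000−2000)/10000 = 0.8000; (10000−4000)/10000 = 0.6000; (10000−5000)/10000 = 0.5000; (10000−6000)/10000 = 0.4000; (10000−7000)/10000 = 0.3000; (10000−8000)/10000 = 0.2000; (10000−9000)/10000 = 0.1000.
Squared: 0.8100; 0.6400; 0.3600; 0.2500; 0.1600; 0.0900; 0.0400; 0.0100.
Sum = 2.360000; P₂ = 2.360000 / 11 = 0.215.

0.215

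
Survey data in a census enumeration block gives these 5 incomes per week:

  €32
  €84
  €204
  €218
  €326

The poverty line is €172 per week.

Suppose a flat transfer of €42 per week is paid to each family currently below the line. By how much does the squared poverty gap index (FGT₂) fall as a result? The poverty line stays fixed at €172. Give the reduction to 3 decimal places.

0.106

Before: below the line — €32, €84; squared poverty gap index (FGT₂) = 0.18486.
After the €42 transfer: below the line — €74, €126; squared poverty gap index (FGT₂) = 0.07923.
Reduction = 0.18486 − 0.07923 = 0.106.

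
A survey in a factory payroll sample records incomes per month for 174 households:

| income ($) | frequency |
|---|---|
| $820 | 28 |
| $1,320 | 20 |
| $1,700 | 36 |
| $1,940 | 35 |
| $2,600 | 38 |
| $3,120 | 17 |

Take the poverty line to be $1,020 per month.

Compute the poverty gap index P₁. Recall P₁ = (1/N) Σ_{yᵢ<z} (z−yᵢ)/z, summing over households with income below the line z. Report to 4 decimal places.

Below the line: 28×$820 (q = 28 of N = 174).
Shortfall ratios: (1020−820)/1020 = 0.1961 (×28).
Σ = 5.490196. Dividing by the full population N = 174 gives P₁ = 0.0316.

0.0316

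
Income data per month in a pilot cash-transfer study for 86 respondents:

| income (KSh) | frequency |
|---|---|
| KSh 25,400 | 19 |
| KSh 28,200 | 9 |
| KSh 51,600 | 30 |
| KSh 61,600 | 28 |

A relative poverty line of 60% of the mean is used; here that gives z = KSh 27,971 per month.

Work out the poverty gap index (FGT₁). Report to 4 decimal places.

Incomes under z: 19×KSh 25,400 (q = 19 of N = 86).
Shortfall ratios: (27971−25400)/27971 = 0.0919 (×19).
Σ = 1.746416. Dividing by the full population N = 86 gives P₁ = 0.0203.

0.0203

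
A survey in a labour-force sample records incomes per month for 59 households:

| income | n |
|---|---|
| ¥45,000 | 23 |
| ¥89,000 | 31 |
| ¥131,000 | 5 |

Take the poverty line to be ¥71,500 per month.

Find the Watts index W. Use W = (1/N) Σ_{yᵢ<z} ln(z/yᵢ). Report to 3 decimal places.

Below the line: 23×¥45,000 (q = 23 of N = 59).
Log shortfalls: ln(71500/45000) = 0.4630 (×23).
W = 10.649804 / 59 = 0.181.

0.181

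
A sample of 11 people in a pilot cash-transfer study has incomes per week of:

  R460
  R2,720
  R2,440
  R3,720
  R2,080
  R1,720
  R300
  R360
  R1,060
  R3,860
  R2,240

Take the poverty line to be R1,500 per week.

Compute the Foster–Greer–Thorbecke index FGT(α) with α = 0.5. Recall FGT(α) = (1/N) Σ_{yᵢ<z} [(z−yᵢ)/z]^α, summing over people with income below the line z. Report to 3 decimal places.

Poor units: R300, R360, R460, R1,060 (q = 4 of N = 11).
Gap ratios (z−y)/z: (1500−300)/1500 = 0.8000; (1500−360)/1500 = 0.7600; (1500−460)/1500 = 0.6933; (1500−1060)/1500 = 0.2933.
Raised to α = 0.5: 0.89443; 0.87178; 0.83267; 0.54160.
Sum = 3.140476; FGT(0.5) = 3.140476 / 11 = 0.285.

0.285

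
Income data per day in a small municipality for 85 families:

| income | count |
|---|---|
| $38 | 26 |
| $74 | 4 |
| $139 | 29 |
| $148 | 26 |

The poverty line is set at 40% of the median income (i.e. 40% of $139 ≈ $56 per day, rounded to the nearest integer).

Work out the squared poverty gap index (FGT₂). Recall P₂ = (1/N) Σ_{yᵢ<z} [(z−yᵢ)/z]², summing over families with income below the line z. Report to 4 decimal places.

Below z: 26×$38 (q = 26 of N = 85).
Normalized shortfalls: (56−38)/56 = 0.3214 (×26).
Squared: 0.1033 (×26).
Sum = 2.686224; P₂ = 2.686224 / 85 = 0.0316.

0.0316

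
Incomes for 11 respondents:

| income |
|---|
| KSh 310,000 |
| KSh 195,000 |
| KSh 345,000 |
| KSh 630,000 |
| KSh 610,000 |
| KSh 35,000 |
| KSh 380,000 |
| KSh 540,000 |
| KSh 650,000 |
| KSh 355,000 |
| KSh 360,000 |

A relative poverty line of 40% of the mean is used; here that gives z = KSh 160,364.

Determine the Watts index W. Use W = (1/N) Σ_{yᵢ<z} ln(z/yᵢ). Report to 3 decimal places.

0.138

Below z: KSh 35,000 (q = 1 of N = 11).
Log gaps: ln(160364/35000) = 1.5221.
W = 1.522098 / 11 = 0.138.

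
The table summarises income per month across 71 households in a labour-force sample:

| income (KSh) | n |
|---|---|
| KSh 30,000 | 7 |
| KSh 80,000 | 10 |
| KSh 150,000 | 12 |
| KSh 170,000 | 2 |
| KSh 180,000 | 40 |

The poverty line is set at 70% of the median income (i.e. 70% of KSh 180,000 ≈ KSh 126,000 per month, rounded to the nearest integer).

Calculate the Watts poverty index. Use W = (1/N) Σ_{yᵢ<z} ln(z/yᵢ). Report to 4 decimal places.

0.2055

Incomes under z: 7×KSh 30,000, 10×KSh 80,000 (q = 17 of N = 71).
ln(z/y) terms: ln(126000/30000) = 1.4351 (×7); ln(126000/80000) = 0.4543 (×10).
W = 14.588144 / 71 = 0.2055.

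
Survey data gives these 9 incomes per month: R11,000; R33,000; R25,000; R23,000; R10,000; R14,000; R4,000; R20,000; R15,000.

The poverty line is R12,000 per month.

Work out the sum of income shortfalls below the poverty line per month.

Poor units: R4,000, R10,000, R11,000 (q = 3 of N = 9).
Individual gaps: 12000−4000 = 8000; 12000−10000 = 2000; 12000−11000 = 1000.
Aggregate gap = R11,000.

R11,000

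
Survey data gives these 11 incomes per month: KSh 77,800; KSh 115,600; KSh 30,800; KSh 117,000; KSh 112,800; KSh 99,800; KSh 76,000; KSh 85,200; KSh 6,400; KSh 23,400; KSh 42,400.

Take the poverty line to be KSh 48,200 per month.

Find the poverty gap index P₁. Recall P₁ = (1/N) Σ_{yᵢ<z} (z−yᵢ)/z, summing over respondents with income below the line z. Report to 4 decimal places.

Incomes under z: KSh 6,400, KSh 23,400, KSh 30,800, KSh 42,400 (q = 4 of N = 11).
Relative gaps: (48200−6400)/48200 = 0.8672; (48200−23400)/48200 = 0.5145; (48200−30800)/48200 = 0.3610; (48200−42400)/48200 = 0.1203.
Sum of shortfalls = 1.863071; P₁ averages over all N: 1.863071 / 11 = 0.1694.

0.1694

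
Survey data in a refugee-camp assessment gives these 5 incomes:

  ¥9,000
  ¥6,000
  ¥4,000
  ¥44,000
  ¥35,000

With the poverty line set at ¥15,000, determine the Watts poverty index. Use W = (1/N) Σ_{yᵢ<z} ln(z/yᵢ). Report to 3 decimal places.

0.550

Below z: ¥4,000, ¥6,000, ¥9,000 (q = 3 of N = 5).
Log shortfalls: ln(15000/4000) = 1.3218; ln(15000/6000) = 0.9163; ln(15000/9000) = 0.5108.
W = 2.748872 / 5 = 0.550.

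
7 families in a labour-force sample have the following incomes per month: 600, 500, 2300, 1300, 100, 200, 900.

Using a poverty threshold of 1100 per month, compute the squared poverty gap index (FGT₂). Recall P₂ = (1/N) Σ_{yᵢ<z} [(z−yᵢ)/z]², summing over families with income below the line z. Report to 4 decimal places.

0.2904

Incomes under z: 100, 200, 500, 600, 900 (q = 5 of N = 7).
Relative gaps: (1100−100)/1100 = 0.9091; (1100−200)/1100 = 0.8182; (1100−500)/1100 = 0.5455; (1100−600)/1100 = 0.4545; (1100−900)/1100 = 0.1818.
Squared: 0.8264; 0.6694; 0.2975; 0.2066; 0.0331.
Sum = 2.033058; P₂ = 2.033058 / 7 = 0.2904.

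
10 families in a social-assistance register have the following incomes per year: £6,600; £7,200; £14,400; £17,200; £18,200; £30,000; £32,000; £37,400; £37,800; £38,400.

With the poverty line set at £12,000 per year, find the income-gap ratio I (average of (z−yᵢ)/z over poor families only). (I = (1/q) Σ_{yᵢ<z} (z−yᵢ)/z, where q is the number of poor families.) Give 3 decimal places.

0.425

Incomes under z: £6,600, £7,200 (q = 2 of N = 10).
Shortfall ratios (z−y)/z: 0.4500, 0.4000; sum = 0.850000.
The income-gap ratio divides by q (the poor only): 0.850000 / 2 = 0.425.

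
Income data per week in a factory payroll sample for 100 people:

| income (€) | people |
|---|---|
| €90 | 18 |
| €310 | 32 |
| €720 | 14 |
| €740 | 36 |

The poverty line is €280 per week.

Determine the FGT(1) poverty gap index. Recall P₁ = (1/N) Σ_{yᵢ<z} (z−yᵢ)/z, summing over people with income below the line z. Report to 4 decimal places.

Below the line: 18×€90 (q = 18 of N = 100).
Gap ratios (z−y)/z: (280−90)/280 = 0.6786 (×18).
Σ = 12.214286. Dividing by the full population N = 100 gives P₁ = 0.1221.

0.1221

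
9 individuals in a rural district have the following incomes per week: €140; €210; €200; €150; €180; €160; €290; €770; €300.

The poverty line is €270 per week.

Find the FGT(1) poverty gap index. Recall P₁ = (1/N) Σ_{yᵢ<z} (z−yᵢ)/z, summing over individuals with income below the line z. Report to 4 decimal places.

Below z: €140, €150, €160, €180, €200, €210 (q = 6 of N = 9).
Shortfall ratios: (270−140)/270 = 0.4815; (270−150)/270 = 0.4444; (270−160)/270 = 0.4074; (270−180)/270 = 0.3333; (270−200)/270 = 0.2593; (270−210)/270 = 0.2222.
Sum of shortfalls = 2.148148; P₁ averages over all N: 2.148148 / 9 = 0.2387.

0.2387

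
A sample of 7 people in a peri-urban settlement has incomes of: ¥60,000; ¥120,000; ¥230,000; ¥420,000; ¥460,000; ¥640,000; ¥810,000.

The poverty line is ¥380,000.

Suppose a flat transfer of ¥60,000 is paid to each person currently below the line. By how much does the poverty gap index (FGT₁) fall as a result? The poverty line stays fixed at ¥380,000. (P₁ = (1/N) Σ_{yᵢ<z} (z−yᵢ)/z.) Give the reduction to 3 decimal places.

0.068

Before: below the line — ¥60,000, ¥120,000, ¥230,000; poverty gap index (FGT₁) = 0.27444.
After the ¥60,000 transfer: below the line — ¥120,000, ¥180,000, ¥290,000; poverty gap index (FGT₁) = 0.20677.
Reduction = 0.27444 − 0.20677 = 0.068.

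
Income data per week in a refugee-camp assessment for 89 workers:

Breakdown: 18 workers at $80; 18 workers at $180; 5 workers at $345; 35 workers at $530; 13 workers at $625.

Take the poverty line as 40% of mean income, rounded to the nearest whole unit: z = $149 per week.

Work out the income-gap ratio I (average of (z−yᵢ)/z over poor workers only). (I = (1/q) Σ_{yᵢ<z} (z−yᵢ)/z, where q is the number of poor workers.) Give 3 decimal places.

Poor units: 18×$80 (q = 18 of N = 89).
Relative gaps: 0.4631 (×18); sum = 8.335570.
I averages over the q = 18 poor units only: 8.335570 / 18 = 0.463.

0.463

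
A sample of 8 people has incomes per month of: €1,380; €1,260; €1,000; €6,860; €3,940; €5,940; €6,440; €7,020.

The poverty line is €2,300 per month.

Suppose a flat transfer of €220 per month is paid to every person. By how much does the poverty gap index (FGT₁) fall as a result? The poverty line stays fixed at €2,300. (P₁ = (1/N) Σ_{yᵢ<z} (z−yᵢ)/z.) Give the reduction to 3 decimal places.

0.036

Before: below the line — €1,000, €1,260, €1,380; poverty gap index (FGT₁) = 0.17717.
After the €220 transfer: below the line — €1,220, €1,480, €1,600; poverty gap index (FGT₁) = 0.14130.
Reduction = 0.17717 − 0.14130 = 0.036.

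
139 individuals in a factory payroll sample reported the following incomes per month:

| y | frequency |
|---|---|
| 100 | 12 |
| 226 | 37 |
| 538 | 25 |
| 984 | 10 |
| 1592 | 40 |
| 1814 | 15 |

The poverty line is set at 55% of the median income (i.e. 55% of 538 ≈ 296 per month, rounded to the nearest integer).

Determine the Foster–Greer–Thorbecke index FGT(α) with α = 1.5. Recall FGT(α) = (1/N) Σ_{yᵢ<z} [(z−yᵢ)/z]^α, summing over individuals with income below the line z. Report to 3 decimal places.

0.077

Incomes under z: 12×100, 37×226 (q = 49 of N = 139).
Relative gaps: (296−100)/296 = 0.6622 (×12); (296−226)/296 = 0.2365 (×37).
Raised to α = 1.5: 0.53882 (×12); 0.11500 (×37).
Sum = 10.720996; FGT(1.5) = 10.720996 / 139 = 0.077.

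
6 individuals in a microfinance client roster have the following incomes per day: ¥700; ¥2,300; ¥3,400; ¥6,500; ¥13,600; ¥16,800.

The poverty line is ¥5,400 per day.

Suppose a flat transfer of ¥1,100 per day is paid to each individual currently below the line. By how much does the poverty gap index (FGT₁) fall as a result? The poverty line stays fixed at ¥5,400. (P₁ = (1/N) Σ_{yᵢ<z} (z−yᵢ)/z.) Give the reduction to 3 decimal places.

Before: below the line — ¥700, ¥2,300, ¥3,400; poverty gap index (FGT₁) = 0.30247.
After the ¥1,100 transfer: below the line — ¥1,800, ¥3,400, ¥4,500; poverty gap index (FGT₁) = 0.20062.
Reduction = 0.30247 − 0.20062 = 0.102.

0.102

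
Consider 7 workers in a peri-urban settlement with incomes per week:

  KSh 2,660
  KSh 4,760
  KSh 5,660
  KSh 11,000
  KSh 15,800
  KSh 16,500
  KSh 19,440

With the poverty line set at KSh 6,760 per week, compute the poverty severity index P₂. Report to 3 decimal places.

0.069

Poor units: KSh 2,660, KSh 4,760, KSh 5,660 (q = 3 of N = 7).
Gap ratios (z−y)/z: (6760−2660)/6760 = 0.6065; (6760−4760)/6760 = 0.2959; (6760−5660)/6760 = 0.1627.
Squared: 0.3679; 0.0875; 0.0265.
Sum = 0.481863; P₂ = 0.481863 / 7 = 0.069.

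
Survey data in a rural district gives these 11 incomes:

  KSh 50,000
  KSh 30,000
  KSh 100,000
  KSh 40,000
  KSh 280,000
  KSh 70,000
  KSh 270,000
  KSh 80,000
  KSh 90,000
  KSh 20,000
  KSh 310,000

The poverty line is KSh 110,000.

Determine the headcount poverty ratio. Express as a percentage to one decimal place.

8 of the 11 people have income below KSh 110,000.
H = 8/11 = 72.7%.

72.7%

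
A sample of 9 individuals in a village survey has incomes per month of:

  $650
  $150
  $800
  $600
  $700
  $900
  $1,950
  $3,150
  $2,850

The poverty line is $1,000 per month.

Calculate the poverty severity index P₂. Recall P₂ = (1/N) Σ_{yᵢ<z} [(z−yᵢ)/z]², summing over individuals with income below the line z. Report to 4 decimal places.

0.1272

Incomes under z: $150, $600, $650, $700, $800, $900 (q = 6 of N = 9).
Normalized shortfalls: (1000−150)/1000 = 0.8500; (1000−600)/1000 = 0.4000; (1000−650)/1000 = 0.3500; (1000−700)/1000 = 0.3000; (1000−800)/1000 = 0.2000; (1000−900)/1000 = 0.1000.
Squared: 0.7225; 0.1600; 0.1225; 0.0900; 0.0400; 0.0100.
Sum = 1.145000; P₂ = 1.145000 / 9 = 0.1272.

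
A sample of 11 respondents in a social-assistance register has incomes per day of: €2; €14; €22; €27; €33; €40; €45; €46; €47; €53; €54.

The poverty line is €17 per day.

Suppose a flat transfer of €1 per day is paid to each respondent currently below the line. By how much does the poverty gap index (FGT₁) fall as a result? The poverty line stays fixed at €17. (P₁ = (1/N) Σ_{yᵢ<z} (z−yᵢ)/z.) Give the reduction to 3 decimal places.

Before: below the line — €2, €14; poverty gap index (FGT₁) = 0.09626.
After the €1 transfer: below the line — €3, €15; poverty gap index (FGT₁) = 0.08556.
Reduction = 0.09626 − 0.08556 = 0.011.

0.011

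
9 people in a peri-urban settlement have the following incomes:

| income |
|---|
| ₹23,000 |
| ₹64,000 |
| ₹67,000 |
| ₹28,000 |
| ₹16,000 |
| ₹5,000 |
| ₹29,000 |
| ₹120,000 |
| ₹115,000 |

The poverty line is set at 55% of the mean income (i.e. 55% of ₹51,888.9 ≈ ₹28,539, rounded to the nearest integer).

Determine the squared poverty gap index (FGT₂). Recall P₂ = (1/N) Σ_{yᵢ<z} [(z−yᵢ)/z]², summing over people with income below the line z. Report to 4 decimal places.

Poor units: ₹5,000, ₹16,000, ₹23,000, ₹28,000 (q = 4 of N = 9).
Relative gaps: (28539−5000)/28539 = 0.8248; (28539−16000)/28539 = 0.4394; (28539−23000)/28539 = 0.1941; (28539−28000)/28539 = 0.0189.
Squared: 0.6803; 0.1930; 0.0377; 0.0004.
Sum = 0.911363; P₂ = 0.911363 / 9 = 0.1013.

0.1013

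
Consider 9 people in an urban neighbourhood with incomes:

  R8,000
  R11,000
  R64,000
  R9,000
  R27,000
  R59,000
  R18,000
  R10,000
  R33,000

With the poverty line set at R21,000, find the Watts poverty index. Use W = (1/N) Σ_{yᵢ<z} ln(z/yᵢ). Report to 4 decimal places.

Incomes under z: R8,000, R9,000, R10,000, R11,000, R18,000 (q = 5 of N = 9).
Log shortfalls: ln(21000/8000) = 0.9651; ln(21000/9000) = 0.8473; ln(21000/10000) = 0.7419; ln(21000/11000) = 0.6466; ln(21000/18000) = 0.1542.
W = 3.355094 / 9 = 0.3728.

0.3728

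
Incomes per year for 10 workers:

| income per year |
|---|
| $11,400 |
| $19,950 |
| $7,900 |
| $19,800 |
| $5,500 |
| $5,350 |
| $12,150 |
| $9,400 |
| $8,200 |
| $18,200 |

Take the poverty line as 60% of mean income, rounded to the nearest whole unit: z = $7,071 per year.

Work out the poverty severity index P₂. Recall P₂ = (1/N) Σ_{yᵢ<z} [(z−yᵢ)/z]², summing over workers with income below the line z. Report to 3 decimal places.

Poor units: $5,350, $5,500 (q = 2 of N = 10).
Gap ratios (z−y)/z: (7071−5350)/7071 = 0.2434; (7071−5500)/7071 = 0.2222.
Squared: 0.0592; 0.0494.
Sum = 0.108600; P₂ = 0.108600 / 10 = 0.011.

0.011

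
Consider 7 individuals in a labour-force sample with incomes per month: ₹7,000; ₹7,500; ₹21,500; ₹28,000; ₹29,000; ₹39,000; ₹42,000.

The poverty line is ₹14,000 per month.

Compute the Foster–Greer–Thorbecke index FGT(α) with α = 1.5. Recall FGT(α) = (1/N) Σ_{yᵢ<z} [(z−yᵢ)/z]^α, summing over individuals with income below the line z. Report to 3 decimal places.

Incomes under z: ₹7,000, ₹7,500 (q = 2 of N = 7).
Normalized shortfalls: (14000−7000)/14000 = 0.5000; (14000−7500)/14000 = 0.4643.
Raised to α = 1.5: 0.35355; 0.31636.
Sum = 0.669911; FGT(1.5) = 0.669911 / 7 = 0.096.

0.096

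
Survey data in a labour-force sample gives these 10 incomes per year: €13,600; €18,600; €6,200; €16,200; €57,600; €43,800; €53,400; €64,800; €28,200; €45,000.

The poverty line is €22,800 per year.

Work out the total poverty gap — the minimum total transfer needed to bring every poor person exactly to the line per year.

€36,600

Incomes under z: €6,200, €13,600, €16,200, €18,600 (q = 4 of N = 10).
Individual gaps: 22800−6200 = 16600; 22800−13600 = 9200; 22800−16200 = 6600; 22800−18600 = 4200.
Aggregate gap = €36,600.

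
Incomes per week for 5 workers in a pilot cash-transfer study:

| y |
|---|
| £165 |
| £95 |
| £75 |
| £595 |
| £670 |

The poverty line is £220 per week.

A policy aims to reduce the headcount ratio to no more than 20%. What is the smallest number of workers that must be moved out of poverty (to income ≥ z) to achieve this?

2

3 of the 5 workers are poor, so H = 3/5 = 0.600.
A headcount ratio of at most 20% allows at most ⌊0.20 × 5⌋ = 1 poor workers.
So at least 3 − 1 = 2 must be lifted.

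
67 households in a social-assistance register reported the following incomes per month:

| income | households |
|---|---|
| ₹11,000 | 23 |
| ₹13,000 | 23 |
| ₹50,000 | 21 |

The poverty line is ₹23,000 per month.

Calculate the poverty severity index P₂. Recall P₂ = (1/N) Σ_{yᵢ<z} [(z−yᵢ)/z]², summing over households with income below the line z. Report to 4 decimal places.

Incomes under z: 23×₹11,000, 23×₹13,000 (q = 46 of N = 67).
Normalized shortfalls: (23000−11000)/23000 = 0.5217 (×23); (23000−13000)/23000 = 0.4348 (×23).
Squared: 0.2722 (×23); 0.1890 (×23).
Sum = 10.608696; P₂ = 10.608696 / 67 = 0.1583.

0.1583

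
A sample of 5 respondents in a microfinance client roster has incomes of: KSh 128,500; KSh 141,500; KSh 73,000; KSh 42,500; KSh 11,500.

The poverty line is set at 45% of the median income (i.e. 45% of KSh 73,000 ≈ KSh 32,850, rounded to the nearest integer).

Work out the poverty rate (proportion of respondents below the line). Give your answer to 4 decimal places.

1 of the 5 respondents have income below KSh 32,850.
H = 1/5 = 0.2000.

0.2000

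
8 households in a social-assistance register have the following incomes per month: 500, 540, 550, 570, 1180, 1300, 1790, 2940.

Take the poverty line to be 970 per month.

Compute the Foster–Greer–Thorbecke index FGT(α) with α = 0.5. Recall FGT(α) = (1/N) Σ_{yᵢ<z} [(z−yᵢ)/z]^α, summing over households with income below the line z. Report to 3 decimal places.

0.333

Below the line: 500, 540, 550, 570 (q = 4 of N = 8).
Normalized shortfalls: (970−500)/970 = 0.4845; (970−540)/970 = 0.4433; (970−550)/970 = 0.4330; (970−570)/970 = 0.4124.
Raised to α = 0.5: 0.69609; 0.66581; 0.65802; 0.64216.
Sum = 2.662074; FGT(0.5) = 2.662074 / 8 = 0.333.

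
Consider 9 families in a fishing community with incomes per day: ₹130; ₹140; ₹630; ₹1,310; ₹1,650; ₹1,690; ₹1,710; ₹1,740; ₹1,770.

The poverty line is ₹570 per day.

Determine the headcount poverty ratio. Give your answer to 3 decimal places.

0.222

2 of the 9 families have income below ₹570.
H = 2/9 = 0.222.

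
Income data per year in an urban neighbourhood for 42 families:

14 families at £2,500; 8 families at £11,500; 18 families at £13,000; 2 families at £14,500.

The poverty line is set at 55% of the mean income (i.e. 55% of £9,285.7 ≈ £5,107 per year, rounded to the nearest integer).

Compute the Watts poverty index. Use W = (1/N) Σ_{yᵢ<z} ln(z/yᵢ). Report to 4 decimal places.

0.2381

Below z: 14×£2,500 (q = 14 of N = 42).
ln(z/y) terms: ln(5107/2500) = 0.7143 (×14).
W = 10.000500 / 42 = 0.2381.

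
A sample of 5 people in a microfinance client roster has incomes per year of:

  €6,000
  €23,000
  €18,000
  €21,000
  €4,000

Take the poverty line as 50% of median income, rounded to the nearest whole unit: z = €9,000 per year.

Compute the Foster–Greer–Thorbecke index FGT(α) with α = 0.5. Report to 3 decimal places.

0.265

Poor units: €4,000, €6,000 (q = 2 of N = 5).
Gap ratios (z−y)/z: (9000−4000)/9000 = 0.5556; (9000−6000)/9000 = 0.3333.
Raised to α = 0.5: 0.74536; 0.57735.
Sum = 1.322706; FGT(0.5) = 1.322706 / 5 = 0.265.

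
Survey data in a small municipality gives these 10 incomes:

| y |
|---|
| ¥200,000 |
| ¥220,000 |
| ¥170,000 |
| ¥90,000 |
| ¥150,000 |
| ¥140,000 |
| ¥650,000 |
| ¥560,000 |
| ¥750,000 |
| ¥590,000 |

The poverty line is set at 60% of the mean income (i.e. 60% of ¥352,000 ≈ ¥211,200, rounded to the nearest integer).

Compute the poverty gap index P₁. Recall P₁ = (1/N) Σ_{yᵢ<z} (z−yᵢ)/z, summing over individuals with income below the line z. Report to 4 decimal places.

Below the line: ¥90,000, ¥140,000, ¥150,000, ¥170,000, ¥200,000 (q = 5 of N = 10).
Shortfall ratios: (211200−90000)/211200 = 0.5739; (211200−140000)/211200 = 0.3371; (211200−150000)/211200 = 0.2898; (211200−170000)/211200 = 0.1951; (211200−200000)/211200 = 0.0530.
Sum of shortfalls = 1.448864; P₁ averages over all N: 1.448864 / 10 = 0.1449.

0.1449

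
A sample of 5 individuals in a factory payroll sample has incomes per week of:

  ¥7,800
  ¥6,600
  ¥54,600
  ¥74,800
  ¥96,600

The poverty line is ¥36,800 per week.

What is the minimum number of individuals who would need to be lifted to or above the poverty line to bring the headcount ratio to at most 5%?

Currently q = 2 of N = 5 are below the line (H = 0.400).
A headcount ratio of at most 5% allows at most ⌊0.05 × 5⌋ = 0 poor individuals.
So at least 2 − 0 = 2 must be lifted.

2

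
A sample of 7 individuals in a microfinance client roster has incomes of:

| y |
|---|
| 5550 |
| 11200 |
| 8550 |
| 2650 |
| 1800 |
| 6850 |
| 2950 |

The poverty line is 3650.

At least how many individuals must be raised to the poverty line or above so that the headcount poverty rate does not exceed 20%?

Currently q = 3 of N = 7 are below the line (H = 0.429).
A headcount ratio of at most 20% allows at most ⌊0.20 × 7⌋ = 1 poor individuals.
So at least 3 − 1 = 2 must be lifted.

2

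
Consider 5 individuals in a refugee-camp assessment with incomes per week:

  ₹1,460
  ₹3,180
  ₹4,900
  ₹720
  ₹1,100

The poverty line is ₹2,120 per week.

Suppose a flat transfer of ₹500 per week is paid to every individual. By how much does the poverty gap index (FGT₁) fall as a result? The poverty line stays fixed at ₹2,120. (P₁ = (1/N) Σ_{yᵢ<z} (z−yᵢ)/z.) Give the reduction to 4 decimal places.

0.1415

Before: below the line — ₹720, ₹1,100, ₹1,460; poverty gap index (FGT₁) = 0.290566.
After the ₹500 transfer: below the line — ₹1,220, ₹1,600, ₹1,960; poverty gap index (FGT₁) = 0.149057.
Reduction = 0.290566 − 0.149057 = 0.1415.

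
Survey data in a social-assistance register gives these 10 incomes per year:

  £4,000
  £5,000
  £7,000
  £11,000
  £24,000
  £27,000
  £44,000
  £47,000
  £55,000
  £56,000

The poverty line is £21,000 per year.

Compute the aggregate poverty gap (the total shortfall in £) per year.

£57,000

Below z: £4,000, £5,000, £7,000, £11,000 (q = 4 of N = 10).
Individual gaps: 21000−4000 = 17000; 21000−5000 = 16000; 21000−7000 = 14000; 21000−11000 = 10000.
Aggregate gap = £57,000.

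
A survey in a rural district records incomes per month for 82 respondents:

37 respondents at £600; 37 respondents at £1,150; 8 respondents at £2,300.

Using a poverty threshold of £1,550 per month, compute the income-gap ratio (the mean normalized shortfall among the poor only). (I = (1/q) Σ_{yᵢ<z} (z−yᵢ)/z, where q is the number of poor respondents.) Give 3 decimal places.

0.435

Incomes under z: 37×£600, 37×£1,150 (q = 74 of N = 82).
Relative gaps: 0.6129 (×37), 0.2581 (×37); sum = 32.225806.
The income-gap ratio divides by q (the poor only): 32.225806 / 74 = 0.435.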